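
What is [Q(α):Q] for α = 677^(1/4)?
[Q(α):Q] = 4

α is a root of x^4 - 677. By Eisenstein's criterion at the prime p = 677 (which divides the constant term 677 but p^2 = 458329 does not, since 677 is squarefree), x^4 - 677 is irreducible over Q. Hence [Q(α):Q] = 4.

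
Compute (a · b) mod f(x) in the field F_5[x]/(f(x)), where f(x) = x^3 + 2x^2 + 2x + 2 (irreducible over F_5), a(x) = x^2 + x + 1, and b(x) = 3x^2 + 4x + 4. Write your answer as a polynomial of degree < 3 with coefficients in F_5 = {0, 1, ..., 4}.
a · b ≡ 3x^2 + 2 (mod f(x))

Multiply in F_5[x]: a(x)·b(x) = (x^2 + x + 1)·(3x^2 + 4x + 4) = 3x^4 + 2x^3 + x^2 + 3x + 4. This has degree ≥ 3, so divide by f(x) over F_5: 3x^4 + 2x^3 + x^2 + 3x + 4 = (3x + 1)·(x^3 + 2x^2 + 2x + 2) + (3x^2 + 2). Hence a·b ≡ 3x^2 + 2 (mod f). (F_5[x]/(f) is a field with 5^3 = 125 elements since f is irreducible of degree 3.)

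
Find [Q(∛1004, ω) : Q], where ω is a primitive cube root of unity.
[Q(∛1004, ω) : Q] = 6

[Q(∛1004):Q] = 3 (min poly x^3 - 1004, irreducible since 1004 is not a perfect cube). [Q(ω):Q] = 2 (min poly x^2 + x + 1). Since Q(∛1004) ⊂ R and ω ∉ R, we have ω ∉ Q(∛1004), so x^2 + x + 1 remains irreducible over Q(∛1004) and [Q(∛1004, ω) : Q(∛1004)] = 2. By the tower law, [Q(∛1004, ω) : Q] = 3 · 2 = 6. (In fact Q(∛1004, ω) is the splitting field of x^3 - 1004 over Q.)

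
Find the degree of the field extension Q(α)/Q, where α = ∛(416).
[Q(α):Q] = 3

The minimal polynomial of α is x^3 - 416, irreducible over Q since 416 is not a perfect cube (so x^3 - 416 has no rational root). Hence [Q(α):Q] = deg(m_α) = 3.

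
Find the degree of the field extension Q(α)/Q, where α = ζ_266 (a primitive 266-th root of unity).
[Q(α):Q] = 108

The minimal polynomial of ζ_266 over Q is the 266-th cyclotomic polynomial Φ_266(x), which is irreducible over Q and has degree φ(266) = 108. Hence [Q(α):Q] = φ(266) = 108.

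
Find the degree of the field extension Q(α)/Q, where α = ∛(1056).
[Q(α):Q] = 3

The minimal polynomial of α is x^3 - 1056, irreducible over Q since 1056 is not a perfect cube (so x^3 - 1056 has no rational root). Hence [Q(α):Q] = deg(m_α) = 3.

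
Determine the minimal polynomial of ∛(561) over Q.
m_α(x) = x^3 - 561

α satisfies α^3 = 561, so x^3 - 561 annihilates α. By the rational root test, a rational root p/q (in lowest terms) of x^3 - 561 would satisfy p^3 = 561 q^3, forcing q = 1 and p^3 = 561; but 561 is not a perfect cube, contradiction. A monic cubic over Q with no rational root is irreducible (any nontrivial factorization would include a linear factor). Hence x^3 - 561 is the minimal polynomial of α, and in particular [Q(α):Q] = 3.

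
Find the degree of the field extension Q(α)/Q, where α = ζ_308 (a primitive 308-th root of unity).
[Q(α):Q] = 120

The minimal polynomial of ζ_308 over Q is the 308-th cyclotomic polynomial Φ_308(x), which is irreducible over Q and has degree φ(308) = 120. Hence [Q(α):Q] = φ(308) = 120.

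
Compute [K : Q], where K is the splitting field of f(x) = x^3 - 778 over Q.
[K : Q] = 6

The roots of x^3 - 778 are ∛778, ω∛778, ω^2∛778 where ω = e^(2πi/3) is a primitive cube root of unity, so K = Q(∛778, ω). Now [Q(∛778):Q] = 3 (since 778 is not a perfect cube, x^3 - 778 is irreducible) and [Q(ω):Q] = 2. Both 2 and 3 divide [K:Q], and [K:Q] ≤ 3·2 = 6, so [K:Q] = 6. (Equivalently: Q(∛778) ⊂ R but ω ∉ R, so [K : Q(∛778)] = 2.)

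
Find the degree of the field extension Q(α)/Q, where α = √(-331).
[Q(α):Q] = 2

[Q(α):Q] equals the degree of the minimal polynomial of α. Here α^2 = -331 and x^2 + 331 is irreducible (d = -331 is squarefree, ≠ 1, hence not a square), so deg(m_α) = 2. Thus [Q(α):Q] = 2.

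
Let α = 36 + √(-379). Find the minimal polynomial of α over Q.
m_α(x) = x^2 - 72x + 1675

From α - 36 = √(-379), squaring gives (α - 36)^2 = -379, i.e. α^2 - 72α + 1296 = -379, so α^2 - 72α + 1675 = 0. The discriminant of x^2 - 72x + 1675 is (-72)^2 - 4·(1675) = 5184 - 6700 = -1516, and 4·(-379) is not a perfect square in Q since -379 is squarefree and ≠ 1. Hence x^2 - 72x + 1675 is irreducible over Q and is the minimal polynomial of α.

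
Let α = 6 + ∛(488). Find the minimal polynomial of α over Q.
m_α(x) = x^3 - 18x^2 + 108x - 704

Set β = α - 6 = ∛(488), so β^3 = 488. Then (α - 6)^3 - 488 = 0, i.e. α is a root of g(x) = (x - 6)^3 - 488 = x^3 - 18x^2 + 108x - 704. Since g(x) = h(x - 6) where h(x) = x^3 - 488, and h is irreducible over Q (because 488 is not a perfect cube, so h has no rational root, and a monic cubic with no rational root is irreducible), g is also irreducible (irreducibility is preserved under the substitution x → x - 6). Hence m_α(x) = x^3 - 18x^2 + 108x - 704.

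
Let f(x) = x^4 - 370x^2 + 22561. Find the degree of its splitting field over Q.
[K : Q] = 4

Solving the quadratic in x^2: x^2 = (370 ± √(370^2 - 4·22561))/2 = (370 ± √46656)/2 = (370 ± 216)/2, giving x^2 = 77 or x^2 = 293. So f(x) = (x^2 - 77)(x^2 - 293) and the roots of f are ±√77, ±√293. Hence the splitting field is K = Q(√77, √293). Since 77 and 293 are distinct squarefree integers > 1, their product 22561 is not a perfect square, so √293 ∉ Q(√77). By the tower law [K:Q] = [Q(√77,√293):Q(√77)] · [Q(√77):Q] = 2 · 2 = 4.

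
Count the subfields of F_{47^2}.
F_{47^2} has 2 subfields

The subfields of F_{p^n} are exactly the fields F_{p^d} for d | n (each is the fixed field of the unique index-d subgroup of Gal(F_{p^n}/F_p) ≅ Z/nZ). The divisors of n = 2 are {1, 2}, giving 2 subfields: F_{47^1}, F_{47^2}.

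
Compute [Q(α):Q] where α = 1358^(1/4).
[Q(α):Q] = 4

α is a root of x^4 - 1358. By Eisenstein's criterion at the prime p = 2 (which divides the constant term 1358 but p^2 = 4 does not, since 1358 is squarefree), x^4 - 1358 is irreducible over Q. Hence [Q(α):Q] = 4.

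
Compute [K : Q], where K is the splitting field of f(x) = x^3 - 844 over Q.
[K : Q] = 6

The roots of x^3 - 844 are ∛844, ω∛844, ω^2∛844 where ω = e^(2πi/3) is a primitive cube root of unity, so K = Q(∛844, ω). Now [Q(∛844):Q] = 3 (since 844 is not a perfect cube, x^3 - 844 is irreducible) and [Q(ω):Q] = 2. Both 2 and 3 divide [K:Q], and [K:Q] ≤ 3·2 = 6, so [K:Q] = 6. (Equivalently: Q(∛844) ⊂ R but ω ∉ R, so [K : Q(∛844)] = 2.)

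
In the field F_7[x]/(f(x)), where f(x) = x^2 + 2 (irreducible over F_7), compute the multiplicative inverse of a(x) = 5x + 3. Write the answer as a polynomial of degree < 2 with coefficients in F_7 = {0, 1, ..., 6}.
a(x)^(-1) ≡ 3x + 1 (mod f(x))

Since f is irreducible over F_7, F_7[x]/(f) is a field and a(x) ≠ 0 has an inverse. Apply the extended Euclidean algorithm to f(x) and a(x) in F_7[x]: f(x) = (3x + 1)·a(x) + (6). The last nonzero remainder is the constant 6 = gcd(f, a) in F_7. Back-substituting through the division chain expresses 6 = s(x)·a(x) + t(x)·f(x) with s(x) ≡ 4x + 6 (mod f), so (4x + 6)·a(x) ≡ 6 (mod f). Multiplying by 6^(-1) ≡ 6 in F_7 gives a(x)^(-1) ≡ 6·(4x + 6) ≡ 3x + 1 (mod f). Check: (5x + 3)·(3x + 1) = x^2 + 3 ≡ 1 (mod x^2 + 2).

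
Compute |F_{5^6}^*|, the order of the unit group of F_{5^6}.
|F_{5^6}^*| = 15624

F_{5^6} has 5^6 = 15625 elements; its multiplicative group consists of all nonzero elements, so |F_{5^6}^*| = 15625 - 1 = 15624. (It is cyclic since any finite subgroup of the multiplicative group of a field is cyclic.)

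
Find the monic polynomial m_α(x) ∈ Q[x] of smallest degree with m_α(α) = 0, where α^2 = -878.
m_α(x) = x^2 + 878

α satisfies α^2 + 878 = 0, so x^2 + 878 annihilates α. Since d = -878 is squarefree and ≠ 1, it is not a perfect square in Q, so x^2 + 878 has no rational root and is therefore irreducible over Q (a degree-2 polynomial over a field is irreducible iff it has no root). Hence m_α(x) = x^2 + 878.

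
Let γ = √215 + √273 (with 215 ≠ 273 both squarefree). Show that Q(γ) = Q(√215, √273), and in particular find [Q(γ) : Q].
[Q(γ) : Q] = 4 (equivalently, Q(γ) = Q(√215, √273))

Obviously Q(γ) ⊆ Q(√215, √273), and [Q(√215, √273):Q] = 4 (since 215, 273 are distinct squarefree integers > 1 with 58695 not a perfect square). To show equality we compute the minimal polynomial of γ. From γ = √215 + √273: γ^2 = 215 + 2√(58695) + 273 = 488 + 2√(58695), so γ^2 - 488 = 2√(58695); squaring, (γ^2 - 488)^2 = 4·58695, i.e. γ^4 - 976γ^2 + 238144 - 234780 = 0, i.e. γ^4 - 976γ^2 + 3364 = 0. So γ is a root of x^4 - 976x^2 + 3364. This polynomial is irreducible over Q: it has no rational root (each ±√215 ± √273 is irrational), and any factorization into two quadratics over Q would force √(58695) ∈ Q (pairing opposite roots) or √215, √273 ∈ Q (other pairings), all impossible. Hence [Q(γ):Q] = 4 = [Q(√215, √273):Q], so Q(γ) = Q(√215, √273).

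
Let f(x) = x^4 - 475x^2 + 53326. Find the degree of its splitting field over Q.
[K : Q] = 4

Solving the quadratic in x^2: x^2 = (475 ± √(475^2 - 4·53326))/2 = (475 ± √12321)/2 = (475 ± 111)/2, giving x^2 = 293 or x^2 = 182. So f(x) = (x^2 - 293)(x^2 - 182) and the roots of f are ±√293, ±√182. Hence the splitting field is K = Q(√293, √182). Since 293 and 182 are distinct squarefree integers > 1, their product 53326 is not a perfect square, so √182 ∉ Q(√293). By the tower law [K:Q] = [Q(√293,√182):Q(√293)] · [Q(√293):Q] = 2 · 2 = 4.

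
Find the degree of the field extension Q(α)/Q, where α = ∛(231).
[Q(α):Q] = 3

The minimal polynomial of α is x^3 - 231, irreducible over Q since 231 is not a perfect cube (so x^3 - 231 has no rational root). Hence [Q(α):Q] = deg(m_α) = 3.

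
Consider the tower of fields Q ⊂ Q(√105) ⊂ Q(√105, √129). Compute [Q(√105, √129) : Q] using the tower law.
[Q(√105, √129) : Q] = 4

[Q(√105):Q] = 2 (min poly x^2 - 105, irreducible since 105 is squarefree > 1). For the top step, suppose √129 ∈ Q(√105), say √129 = c + d√105 with c, d ∈ Q. Squaring: 129 = c^2 + 105d^2 + 2cd√105. Since √105 ∉ Q this forces 2cd = 0. If d = 0 then √129 = c ∈ Q, contradicting 129 squarefree > 1. If c = 0 then 129 = 105d^2, so 105·129 = (105d)^2 is a perfect square in Q — but 105·129 = 13545 is not a perfect square (since 105 and 129 are distinct squarefree integers). Contradiction. Hence √129 ∉ Q(√105), so x^2 - 129 stays irreducible over Q(√105) and [Q(√105, √129) : Q(√105)] = 2. By the tower law, [Q(√105, √129) : Q] = 2 · 2 = 4.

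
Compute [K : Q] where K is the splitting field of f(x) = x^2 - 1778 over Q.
[K : Q] = 2

f(x) = x^2 - 1778 factors as (x - √1778)(x + √1778). The splitting field is K = Q(√1778). Since 1778 is squarefree and > 1, it is not a perfect square, so x^2 - 1778 is irreducible over Q and [Q(√1778) : Q] = 2. Hence [K : Q] = 2.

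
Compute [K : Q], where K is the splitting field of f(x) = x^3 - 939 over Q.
[K : Q] = 6

The roots of x^3 - 939 are ∛939, ω∛939, ω^2∛939 where ω = e^(2πi/3) is a primitive cube root of unity, so K = Q(∛939, ω). Now [Q(∛939):Q] = 3 (since 939 is not a perfect cube, x^3 - 939 is irreducible) and [Q(ω):Q] = 2. Both 2 and 3 divide [K:Q], and [K:Q] ≤ 3·2 = 6, so [K:Q] = 6. (Equivalently: Q(∛939) ⊂ R but ω ∉ R, so [K : Q(∛939)] = 2.)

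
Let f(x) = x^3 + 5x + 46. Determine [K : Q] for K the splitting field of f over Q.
[K : Q] = 6

By the rational root test, any rational root of the monic integer polynomial f(x) = x^3 + 5x + 46 must be an integer dividing the constant term 46, i.e. one of ±{1, 2, 23, 46}. Evaluating: f(1) = 52, f(-1) = 40, f(2) = 64, f(-2) = 28, f(23) = 12328, f(-23) = -12236, f(46) = 97612, f(-46) = -97520; none is 0, so f has no rational root and is therefore irreducible over Q (a cubic with no linear factor over a field is irreducible). For an irreducible cubic, the Galois group is A_3 or S_3 according as the discriminant disc(f) = -4a^3 - 27b^2 = -4·(5)^3 - 27·(46)^2 = -57632 is or is not a square in Q. Here disc(f) = -57632 is not a perfect square in Q, so the Galois group of f over Q is not contained in A_3 and must be all of S_3. The splitting field has degree |S_3| = 6 over Q, so [K : Q] = 6.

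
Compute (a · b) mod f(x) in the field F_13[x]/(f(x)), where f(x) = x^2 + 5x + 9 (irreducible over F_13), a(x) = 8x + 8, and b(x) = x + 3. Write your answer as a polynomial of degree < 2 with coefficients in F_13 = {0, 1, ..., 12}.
a · b ≡ 5x + 4 (mod f(x))

Multiply in F_13[x]: a(x)·b(x) = (8x + 8)·(x + 3) = 8x^2 + 6x + 11. This has degree ≥ 2, so divide by f(x) over F_13: 8x^2 + 6x + 11 = (8)·(x^2 + 5x + 9) + (5x + 4). Hence a·b ≡ 5x + 4 (mod f). (F_13[x]/(f) is a field with 13^2 = 169 elements since f is irreducible of degree 2.)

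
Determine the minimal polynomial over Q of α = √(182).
m_α(x) = x^2 - 182

α satisfies α^2 - 182 = 0, so x^2 - 182 annihilates α. Since d = 182 is squarefree and ≠ 1, it is not a perfect square in Q, so x^2 - 182 has no rational root and is therefore irreducible over Q (a degree-2 polynomial over a field is irreducible iff it has no root). Hence m_α(x) = x^2 - 182.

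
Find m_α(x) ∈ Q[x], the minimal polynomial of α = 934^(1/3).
m_α(x) = x^3 - 934

α satisfies α^3 = 934, so x^3 - 934 annihilates α. By the rational root test, a rational root p/q (in lowest terms) of x^3 - 934 would satisfy p^3 = 934 q^3, forcing q = 1 and p^3 = 934; but 934 is not a perfect cube, contradiction. A monic cubic over Q with no rational root is irreducible (any nontrivial factorization would include a linear factor). Hence x^3 - 934 is the minimal polynomial of α, and in particular [Q(α):Q] = 3.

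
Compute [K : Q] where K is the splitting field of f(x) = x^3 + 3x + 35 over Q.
[K : Q] = 6

By the rational root test, any rational root of the monic integer polynomial f(x) = x^3 + 3x + 35 must be an integer dividing the constant term 35, i.e. one of ±{1, 5, 7, 35}. Evaluating: f(1) = 39, f(-1) = 31, f(5) = 175, f(-5) = -105, f(7) = 399, f(-7) = -329, f(35) = 43015, f(-35) = -42945; none is 0, so f has no rational root and is therefore irreducible over Q (a cubic with no linear factor over a field is irreducible). For an irreducible cubic, the Galois group is A_3 or S_3 according as the discriminant disc(f) = -4a^3 - 27b^2 = -4·(3)^3 - 27·(35)^2 = -33183 is or is not a square in Q. Here disc(f) = -33183 is not a perfect square in Q, so the Galois group of f over Q is not contained in A_3 and must be all of S_3. The splitting field has degree |S_3| = 6 over Q, so [K : Q] = 6.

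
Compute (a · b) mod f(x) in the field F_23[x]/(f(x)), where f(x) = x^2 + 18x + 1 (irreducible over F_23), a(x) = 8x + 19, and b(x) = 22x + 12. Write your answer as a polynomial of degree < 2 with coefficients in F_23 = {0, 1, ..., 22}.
a · b ≡ 14x + 6 (mod f(x))

Multiply in F_23[x]: a(x)·b(x) = (8x + 19)·(22x + 12) = 15x^2 + 8x + 21. This has degree ≥ 2, so divide by f(x) over F_23: 15x^2 + 8x + 21 = (15)·(x^2 + 18x + 1) + (14x + 6). Hence a·b ≡ 14x + 6 (mod f). (F_23[x]/(f) is a field with 23^2 = 529 elements since f is irreducible of degree 2.)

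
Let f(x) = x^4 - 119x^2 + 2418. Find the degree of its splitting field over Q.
[K : Q] = 4

Solving the quadratic in x^2: x^2 = (119 ± √(119^2 - 4·2418))/2 = (119 ± √4489)/2 = (119 ± 67)/2, giving x^2 = 26 or x^2 = 93. So f(x) = (x^2 - 26)(x^2 - 93) and the roots of f are ±√26, ±√93. Hence the splitting field is K = Q(√26, √93). Since 26 and 93 are distinct squarefree integers > 1, their product 2418 is not a perfect square, so √93 ∉ Q(√26). By the tower law [K:Q] = [Q(√26,√93):Q(√26)] · [Q(√26):Q] = 2 · 2 = 4.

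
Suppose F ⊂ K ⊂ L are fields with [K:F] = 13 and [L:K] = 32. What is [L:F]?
[L:F] = 416

The tower law says that for any tower of field extensions F ⊂ K ⊂ L with finite degrees, [L:F] = [L:K] · [K:F]. Here this gives [L:F] = 32 · 13 = 416.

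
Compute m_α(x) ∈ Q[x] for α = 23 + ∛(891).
m_α(x) = x^3 - 69x^2 + 1587x - 13058

Set β = α - 23 = ∛(891), so β^3 = 891. Then (α - 23)^3 - 891 = 0, i.e. α is a root of g(x) = (x - 23)^3 - 891 = x^3 - 69x^2 + 1587x - 13058. Since g(x) = h(x - 23) where h(x) = x^3 - 891, and h is irreducible over Q (because 891 is not a perfect cube, so h has no rational root, and a monic cubic with no rational root is irreducible), g is also irreducible (irreducibility is preserved under the substitution x → x - 23). Hence m_α(x) = x^3 - 69x^2 + 1587x - 13058.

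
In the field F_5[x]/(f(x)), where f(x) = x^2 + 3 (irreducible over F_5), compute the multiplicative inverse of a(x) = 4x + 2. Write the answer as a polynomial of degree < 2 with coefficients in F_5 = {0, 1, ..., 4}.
a(x)^(-1) ≡ 3x + 1 (mod f(x))

Since f is irreducible over F_5, F_5[x]/(f) is a field and a(x) ≠ 0 has an inverse. Apply the extended Euclidean algorithm to f(x) and a(x) in F_5[x]: f(x) = (4x + 3)·a(x) + (2). The last nonzero remainder is the constant 2 = gcd(f, a) in F_5. Back-substituting through the division chain expresses 2 = s(x)·a(x) + t(x)·f(x) with s(x) ≡ x + 2 (mod f), so (x + 2)·a(x) ≡ 2 (mod f). Multiplying by 2^(-1) ≡ 3 in F_5 gives a(x)^(-1) ≡ 3·(x + 2) ≡ 3x + 1 (mod f). Check: (4x + 2)·(3x + 1) = 2x^2 + 2 ≡ 1 (mod x^2 + 3).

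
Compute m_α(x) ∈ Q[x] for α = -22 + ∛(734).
m_α(x) = x^3 + 66x^2 + 1452x + 9914

Set β = α + 22 = ∛(734), so β^3 = 734. Then (α + 22)^3 - 734 = 0, i.e. α is a root of g(x) = (x + 22)^3 - 734 = x^3 + 66x^2 + 1452x + 9914. Since g(x) = h(x + 22) where h(x) = x^3 - 734, and h is irreducible over Q (because 734 is not a perfect cube, so h has no rational root, and a monic cubic with no rational root is irreducible), g is also irreducible (irreducibility is preserved under the substitution x → x + 22). Hence m_α(x) = x^3 + 66x^2 + 1452x + 9914.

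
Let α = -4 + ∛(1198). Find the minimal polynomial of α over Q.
m_α(x) = x^3 + 12x^2 + 48x - 1134

Set β = α + 4 = ∛(1198), so β^3 = 1198. Then (α + 4)^3 - 1198 = 0, i.e. α is a root of g(x) = (x + 4)^3 - 1198 = x^3 + 12x^2 + 48x - 1134. Since g(x) = h(x + 4) where h(x) = x^3 - 1198, and h is irreducible over Q (because 1198 is not a perfect cube, so h has no rational root, and a monic cubic with no rational root is irreducible), g is also irreducible (irreducibility is preserved under the substitution x → x + 4). Hence m_α(x) = x^3 + 12x^2 + 48x - 1134.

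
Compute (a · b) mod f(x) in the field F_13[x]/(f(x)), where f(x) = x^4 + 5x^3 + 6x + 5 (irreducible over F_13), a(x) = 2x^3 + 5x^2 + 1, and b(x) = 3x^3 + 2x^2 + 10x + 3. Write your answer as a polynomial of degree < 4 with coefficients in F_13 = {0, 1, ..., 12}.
a · b ≡ x^3 + x^2 + 10x + 7 (mod f(x))

Multiply in F_13[x]: a(x)·b(x) = (2x^3 + 5x^2 + 1)·(3x^3 + 2x^2 + 10x + 3) = 6x^6 + 6x^5 + 4x^4 + 7x^3 + 4x^2 + 10x + 3. This has degree ≥ 4, so divide by f(x) over F_13: 6x^6 + 6x^5 + 4x^4 + 7x^3 + 4x^2 + 10x + 3 = (6x^2 + 2x + 7)·(x^4 + 5x^3 + 6x + 5) + (x^3 + x^2 + 10x + 7). Hence a·b ≡ x^3 + x^2 + 10x + 7 (mod f). (F_13[x]/(f) is a field with 13^4 = 28561 elements since f is irreducible of degree 4.)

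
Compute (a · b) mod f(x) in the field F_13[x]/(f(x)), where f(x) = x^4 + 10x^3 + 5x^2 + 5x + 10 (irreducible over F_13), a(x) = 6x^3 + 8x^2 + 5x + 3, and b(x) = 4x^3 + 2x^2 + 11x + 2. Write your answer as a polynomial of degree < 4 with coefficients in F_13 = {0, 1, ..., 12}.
a · b ≡ 9x^3 + 12x^2 + 2x + 8 (mod f(x))

Multiply in F_13[x]: a(x)·b(x) = (6x^3 + 8x^2 + 5x + 3)·(4x^3 + 2x^2 + 11x + 2) = 11x^6 + 5x^5 + 11x^4 + 5x^3 + 12x^2 + 4x + 6. This has degree ≥ 4, so divide by f(x) over F_13: 11x^6 + 5x^5 + 11x^4 + 5x^3 + 12x^2 + 4x + 6 = (11x^2 + 12x + 5)·(x^4 + 10x^3 + 5x^2 + 5x + 10) + (9x^3 + 12x^2 + 2x + 8). Hence a·b ≡ 9x^3 + 12x^2 + 2x + 8 (mod f). (F_13[x]/(f) is a field with 13^4 = 28561 elements since f is irreducible of degree 4.)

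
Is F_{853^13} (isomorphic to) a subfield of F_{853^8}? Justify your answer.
No: F_{853^13} is not a subfield of F_{853^8}

F_{p^m} embeds in F_{p^n} iff m | n. Here 13 ∤ 8 (since 8 = 0·13 + 8 with remainder 8 ≠ 0), so F_{853^13} is not a subfield of F_{853^8}. Equivalently: if it were, the tower law would give 13 = [F_{853^13}:F_853] dividing [F_{853^8}:F_853] = 8, contradiction.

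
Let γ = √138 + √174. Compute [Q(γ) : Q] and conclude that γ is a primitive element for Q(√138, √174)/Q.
[Q(γ) : Q] = 4 (equivalently, Q(γ) = Q(√138, √174))

Obviously Q(γ) ⊆ Q(√138, √174), and [Q(√138, √174):Q] = 4 (since 138, 174 are distinct squarefree integers > 1 with 24012 not a perfect square). To show equality we compute the minimal polynomial of γ. From γ = √138 + √174: γ^2 = 138 + 2√(24012) + 174 = 312 + 2√(24012), so γ^2 - 312 = 2√(24012); squaring, (γ^2 - 312)^2 = 4·24012, i.e. γ^4 - 624γ^2 + 97344 - 96048 = 0, i.e. γ^4 - 624γ^2 + 1296 = 0. So γ is a root of x^4 - 624x^2 + 1296. This polynomial is irreducible over Q: it has no rational root (each ±√138 ± √174 is irrational), and any factorization into two quadratics over Q would force √(24012) ∈ Q (pairing opposite roots) or √138, √174 ∈ Q (other pairings), all impossible. Hence [Q(γ):Q] = 4 = [Q(√138, √174):Q], so Q(γ) = Q(√138, √174).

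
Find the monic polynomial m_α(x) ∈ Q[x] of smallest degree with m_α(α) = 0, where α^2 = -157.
m_α(x) = x^2 + 157

α satisfies α^2 + 157 = 0, so x^2 + 157 annihilates α. Since d = -157 is squarefree and ≠ 1, it is not a perfect square in Q, so x^2 + 157 has no rational root and is therefore irreducible over Q (a degree-2 polynomial over a field is irreducible iff it has no root). Hence m_α(x) = x^2 + 157.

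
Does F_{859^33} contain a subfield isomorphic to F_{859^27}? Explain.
No: F_{859^27} is not a subfield of F_{859^33}

F_{p^m} embeds in F_{p^n} iff m | n. Here 27 ∤ 33 (since 33 = 1·27 + 6 with remainder 6 ≠ 0), so F_{859^27} is not a subfield of F_{859^33}. Equivalently: if it were, the tower law would give 27 = [F_{859^27}:F_859] dividing [F_{859^33}:F_859] = 33, contradiction.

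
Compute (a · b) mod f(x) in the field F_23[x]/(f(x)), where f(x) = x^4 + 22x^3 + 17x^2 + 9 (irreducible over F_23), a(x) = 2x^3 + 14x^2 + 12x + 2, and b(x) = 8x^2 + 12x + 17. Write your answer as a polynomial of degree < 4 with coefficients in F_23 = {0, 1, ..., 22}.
a · b ≡ 17x^3 + 22x^2 + 15x (mod f(x))

Multiply in F_23[x]: a(x)·b(x) = (2x^3 + 14x^2 + 12x + 2)·(8x^2 + 12x + 17) = 16x^5 + 21x^4 + 22x^3 + 7x^2 + 21x + 11. This has degree ≥ 4, so divide by f(x) over F_23: 16x^5 + 21x^4 + 22x^3 + 7x^2 + 21x + 11 = (16x + 14)·(x^4 + 22x^3 + 17x^2 + 9) + (17x^3 + 22x^2 + 15x). Hence a·b ≡ 17x^3 + 22x^2 + 15x (mod f). (F_23[x]/(f) is a field with 23^4 = 279841 elements since f is irreducible of degree 4.)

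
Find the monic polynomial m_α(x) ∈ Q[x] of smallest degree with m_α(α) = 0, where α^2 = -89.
m_α(x) = x^2 + 89

α satisfies α^2 + 89 = 0, so x^2 + 89 annihilates α. Since d = -89 is squarefree and ≠ 1, it is not a perfect square in Q, so x^2 + 89 has no rational root and is therefore irreducible over Q (a degree-2 polynomial over a field is irreducible iff it has no root). Hence m_α(x) = x^2 + 89.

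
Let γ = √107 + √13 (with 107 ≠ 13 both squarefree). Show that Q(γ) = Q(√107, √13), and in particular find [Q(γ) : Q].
[Q(γ) : Q] = 4 (equivalently, Q(γ) = Q(√107, √13))

Obviously Q(γ) ⊆ Q(√107, √13), and [Q(√107, √13):Q] = 4 (since 107, 13 are distinct squarefree integers > 1 with 1391 not a perfect square). To show equality we compute the minimal polynomial of γ. From γ = √107 + √13: γ^2 = 107 + 2√(1391) + 13 = 120 + 2√(1391), so γ^2 - 120 = 2√(1391); squaring, (γ^2 - 120)^2 = 4·1391, i.e. γ^4 - 240γ^2 + 14400 - 5564 = 0, i.e. γ^4 - 240γ^2 + 8836 = 0. So γ is a root of x^4 - 240x^2 + 8836. This polynomial is irreducible over Q: it has no rational root (each ±√107 ± √13 is irrational), and any factorization into two quadratics over Q would force √(1391) ∈ Q (pairing opposite roots) or √107, √13 ∈ Q (other pairings), all impossible. Hence [Q(γ):Q] = 4 = [Q(√107, √13):Q], so Q(γ) = Q(√107, √13).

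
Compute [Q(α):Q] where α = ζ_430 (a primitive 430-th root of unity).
[Q(α):Q] = 168

The minimal polynomial of ζ_430 over Q is the 430-th cyclotomic polynomial Φ_430(x), which is irreducible over Q and has degree φ(430) = 168. Hence [Q(α):Q] = φ(430) = 168.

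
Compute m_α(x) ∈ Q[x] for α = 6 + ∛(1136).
m_α(x) = x^3 - 18x^2 + 108x - 1352

Set β = α - 6 = ∛(1136), so β^3 = 1136. Then (α - 6)^3 - 1136 = 0, i.e. α is a root of g(x) = (x - 6)^3 - 1136 = x^3 - 18x^2 + 108x - 1352. Since g(x) = h(x - 6) where h(x) = x^3 - 1136, and h is irreducible over Q (because 1136 is not a perfect cube, so h has no rational root, and a monic cubic with no rational root is irreducible), g is also irreducible (irreducibility is preserved under the substitution x → x - 6). Hence m_α(x) = x^3 - 18x^2 + 108x - 1352.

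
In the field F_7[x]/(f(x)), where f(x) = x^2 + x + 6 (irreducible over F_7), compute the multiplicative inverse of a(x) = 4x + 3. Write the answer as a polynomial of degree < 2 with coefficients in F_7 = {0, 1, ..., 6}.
a(x)^(-1) ≡ 5x + 3 (mod f(x))

Since f is irreducible over F_7, F_7[x]/(f) is a field and a(x) ≠ 0 has an inverse. Apply the extended Euclidean algorithm to f(x) and a(x) in F_7[x]: f(x) = (2x + 4)·a(x) + (1). The last nonzero remainder is the constant 1 = gcd(f, a) in F_7. Back-substituting through the division chain expresses 1 = s(x)·a(x) + t(x)·f(x) with s(x) ≡ 5x + 3 (mod f), so a(x)^(-1) ≡ s(x) = 5x + 3 (mod f). Check: (4x + 3)·(5x + 3) = 6x^2 + 6x + 2 ≡ 1 (mod x^2 + x + 6).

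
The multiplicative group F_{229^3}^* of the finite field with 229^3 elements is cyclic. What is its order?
|F_{229^3}^*| = 12008988

F_{229^3} has 229^3 = 12008989 elements; its multiplicative group consists of all nonzero elements, so |F_{229^3}^*| = 12008989 - 1 = 12008988. (It is cyclic since any finite subgroup of the multiplicative group of a field is cyclic.)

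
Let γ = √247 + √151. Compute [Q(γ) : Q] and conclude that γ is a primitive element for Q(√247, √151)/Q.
[Q(γ) : Q] = 4 (equivalently, Q(γ) = Q(√247, √151))

Obviously Q(γ) ⊆ Q(√247, √151), and [Q(√247, √151):Q] = 4 (since 247, 151 are distinct squarefree integers > 1 with 37297 not a perfect square). To show equality we compute the minimal polynomial of γ. From γ = √247 + √151: γ^2 = 247 + 2√(37297) + 151 = 398 + 2√(37297), so γ^2 - 398 = 2√(37297); squaring, (γ^2 - 398)^2 = 4·37297, i.e. γ^4 - 796γ^2 + 158404 - 149188 = 0, i.e. γ^4 - 796γ^2 + 9216 = 0. So γ is a root of x^4 - 796x^2 + 9216. This polynomial is irreducible over Q: it has no rational root (each ±√247 ± √151 is irrational), and any factorization into two quadratics over Q would force √(37297) ∈ Q (pairing opposite roots) or √247, √151 ∈ Q (other pairings), all impossible. Hence [Q(γ):Q] = 4 = [Q(√247, √151):Q], so Q(γ) = Q(√247, √151).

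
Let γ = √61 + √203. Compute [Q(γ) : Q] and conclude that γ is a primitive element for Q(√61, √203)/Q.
[Q(γ) : Q] = 4 (equivalently, Q(γ) = Q(√61, √203))

Obviously Q(γ) ⊆ Q(√61, √203), and [Q(√61, √203):Q] = 4 (since 61, 203 are distinct squarefree integers > 1 with 12383 not a perfect square). To show equality we compute the minimal polynomial of γ. From γ = √61 + √203: γ^2 = 61 + 2√(12383) + 203 = 264 + 2√(12383), so γ^2 - 264 = 2√(12383); squaring, (γ^2 - 264)^2 = 4·12383, i.e. γ^4 - 528γ^2 + 69696 - 49532 = 0, i.e. γ^4 - 528γ^2 + 20164 = 0. So γ is a root of x^4 - 528x^2 + 20164. This polynomial is irreducible over Q: it has no rational root (each ±√61 ± √203 is irrational), and any factorization into two quadratics over Q would force √(12383) ∈ Q (pairing opposite roots) or √61, √203 ∈ Q (other pairings), all impossible. Hence [Q(γ):Q] = 4 = [Q(√61, √203):Q], so Q(γ) = Q(√61, √203).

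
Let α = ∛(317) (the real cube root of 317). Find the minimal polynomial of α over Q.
m_α(x) = x^3 - 317

α satisfies α^3 = 317, so x^3 - 317 annihilates α. By the rational root test, a rational root p/q (in lowest terms) of x^3 - 317 would satisfy p^3 = 317 q^3, forcing q = 1 and p^3 = 317; but 317 is not a perfect cube, contradiction. A monic cubic over Q with no rational root is irreducible (any nontrivial factorization would include a linear factor). Hence x^3 - 317 is the minimal polynomial of α, and in particular [Q(α):Q] = 3.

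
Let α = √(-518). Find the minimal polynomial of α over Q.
m_α(x) = x^2 + 518

α satisfies α^2 + 518 = 0, so x^2 + 518 annihilates α. Since d = -518 is squarefree and ≠ 1, it is not a perfect square in Q, so x^2 + 518 has no rational root and is therefore irreducible over Q (a degree-2 polynomial over a field is irreducible iff it has no root). Hence m_α(x) = x^2 + 518.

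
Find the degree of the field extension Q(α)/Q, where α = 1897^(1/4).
[Q(α):Q] = 4

α is a root of x^4 - 1897. By Eisenstein's criterion at the prime p = 7 (which divides the constant term 1897 but p^2 = 49 does not, since 1897 is squarefree), x^4 - 1897 is irreducible over Q. Hence [Q(α):Q] = 4.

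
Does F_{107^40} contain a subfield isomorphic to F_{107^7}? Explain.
No: F_{107^7} is not a subfield of F_{107^40}

F_{p^m} embeds in F_{p^n} iff m | n. Here 7 ∤ 40 (since 40 = 5·7 + 5 with remainder 5 ≠ 0), so F_{107^7} is not a subfield of F_{107^40}. Equivalently: if it were, the tower law would give 7 = [F_{107^7}:F_107] dividing [F_{107^40}:F_107] = 40, contradiction.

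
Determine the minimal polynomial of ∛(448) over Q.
m_α(x) = x^3 - 448

α satisfies α^3 = 448, so x^3 - 448 annihilates α. By the rational root test, a rational root p/q (in lowest terms) of x^3 - 448 would satisfy p^3 = 448 q^3, forcing q = 1 and p^3 = 448; but 448 is not a perfect cube, contradiction. A monic cubic over Q with no rational root is irreducible (any nontrivial factorization would include a linear factor). Hence x^3 - 448 is the minimal polynomial of α, and in particular [Q(α):Q] = 3.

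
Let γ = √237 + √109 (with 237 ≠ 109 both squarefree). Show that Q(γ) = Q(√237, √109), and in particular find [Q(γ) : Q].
[Q(γ) : Q] = 4 (equivalently, Q(γ) = Q(√237, √109))

Obviously Q(γ) ⊆ Q(√237, √109), and [Q(√237, √109):Q] = 4 (since 237, 109 are distinct squarefree integers > 1 with 25833 not a perfect square). To show equality we compute the minimal polynomial of γ. From γ = √237 + √109: γ^2 = 237 + 2√(25833) + 109 = 346 + 2√(25833), so γ^2 - 346 = 2√(25833); squaring, (γ^2 - 346)^2 = 4·25833, i.e. γ^4 - 692γ^2 + 119716 - 103332 = 0, i.e. γ^4 - 692γ^2 + 16384 = 0. So γ is a root of x^4 - 692x^2 + 16384. This polynomial is irreducible over Q: it has no rational root (each ±√237 ± √109 is irrational), and any factorization into two quadratics over Q would force √(25833) ∈ Q (pairing opposite roots) or √237, √109 ∈ Q (other pairings), all impossible. Hence [Q(γ):Q] = 4 = [Q(√237, √109):Q], so Q(γ) = Q(√237, √109).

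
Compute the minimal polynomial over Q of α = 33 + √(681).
m_α(x) = x^2 - 66x + 408

From α - 33 = √(681), squaring gives (α - 33)^2 = 681, i.e. α^2 - 66α + 1089 = 681, so α^2 - 66α + 408 = 0. The discriminant of x^2 - 66x + 408 is (-66)^2 - 4·(408) = 4356 - 1632 = 2724, and 4·(681) is not a perfect square in Q since 681 is squarefree and ≠ 1. Hence x^2 - 66x + 408 is irreducible over Q and is the minimal polynomial of α.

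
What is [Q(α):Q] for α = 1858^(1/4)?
[Q(α):Q] = 4

α is a root of x^4 - 1858. By Eisenstein's criterion at the prime p = 2 (which divides the constant term 1858 but p^2 = 4 does not, since 1858 is squarefree), x^4 - 1858 is irreducible over Q. Hence [Q(α):Q] = 4.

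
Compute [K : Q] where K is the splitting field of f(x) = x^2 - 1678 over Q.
[K : Q] = 2

f(x) = x^2 - 1678 factors as (x - √1678)(x + √1678). The splitting field is K = Q(√1678). Since 1678 is squarefree and > 1, it is not a perfect square, so x^2 - 1678 is irreducible over Q and [Q(√1678) : Q] = 2. Hence [K : Q] = 2.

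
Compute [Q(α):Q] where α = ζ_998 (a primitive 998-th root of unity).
[Q(α):Q] = 498

The minimal polynomial of ζ_998 over Q is the 998-th cyclotomic polynomial Φ_998(x), which is irreducible over Q and has degree φ(998) = 498. Hence [Q(α):Q] = φ(998) = 498.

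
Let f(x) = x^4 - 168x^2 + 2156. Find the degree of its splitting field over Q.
[K : Q] = 4

Solving the quadratic in x^2: x^2 = (168 ± √(168^2 - 4·2156))/2 = (168 ± √19600)/2 = (168 ± 140)/2, giving x^2 = 14 or x^2 = 154. So f(x) = (x^2 - 14)(x^2 - 154) and the roots of f are ±√14, ±√154. Hence the splitting field is K = Q(√14, √154). Since 14 and 154 are distinct squarefree integers > 1, their product 2156 is not a perfect square, so √154 ∉ Q(√14). By the tower law [K:Q] = [Q(√14,√154):Q(√14)] · [Q(√14):Q] = 2 · 2 = 4.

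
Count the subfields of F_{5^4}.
F_{5^4} has 3 subfields

The subfields of F_{p^n} are exactly the fields F_{p^d} for d | n (each is the fixed field of the unique index-d subgroup of Gal(F_{p^n}/F_p) ≅ Z/nZ). The divisors of n = 4 are {1, 2, 4}, giving 3 subfields: F_{5^1}, F_{5^2}, F_{5^4}.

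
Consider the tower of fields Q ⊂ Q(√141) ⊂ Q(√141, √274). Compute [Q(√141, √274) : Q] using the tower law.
[Q(√141, √274) : Q] = 4

[Q(√141):Q] = 2 (min poly x^2 - 141, irreducible since 141 is squarefree > 1). For the top step, suppose √274 ∈ Q(√141), say √274 = c + d√141 with c, d ∈ Q. Squaring: 274 = c^2 + 141d^2 + 2cd√141. Since √141 ∉ Q this forces 2cd = 0. If d = 0 then √274 = c ∈ Q, contradicting 274 squarefree > 1. If c = 0 then 274 = 141d^2, so 141·274 = (141d)^2 is a perfect square in Q — but 141·274 = 38634 is not a perfect square (since 141 and 274 are distinct squarefree integers). Contradiction. Hence √274 ∉ Q(√141), so x^2 - 274 stays irreducible over Q(√141) and [Q(√141, √274) : Q(√141)] = 2. By the tower law, [Q(√141, √274) : Q] = 2 · 2 = 4.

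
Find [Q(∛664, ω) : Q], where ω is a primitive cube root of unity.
[Q(∛664, ω) : Q] = 6

[Q(∛664):Q] = 3 (min poly x^3 - 664, irreducible since 664 is not a perfect cube). [Q(ω):Q] = 2 (min poly x^2 + x + 1). Since Q(∛664) ⊂ R and ω ∉ R, we have ω ∉ Q(∛664), so x^2 + x + 1 remains irreducible over Q(∛664) and [Q(∛664, ω) : Q(∛664)] = 2. By the tower law, [Q(∛664, ω) : Q] = 3 · 2 = 6. (In fact Q(∛664, ω) is the splitting field of x^3 - 664 over Q.)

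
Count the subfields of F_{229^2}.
F_{229^2} has 2 subfields

The subfields of F_{p^n} are exactly the fields F_{p^d} for d | n (each is the fixed field of the unique index-d subgroup of Gal(F_{p^n}/F_p) ≅ Z/nZ). The divisors of n = 2 are {1, 2}, giving 2 subfields: F_{229^1}, F_{229^2}.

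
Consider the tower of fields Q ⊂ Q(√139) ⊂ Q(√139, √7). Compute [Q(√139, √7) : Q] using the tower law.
[Q(√139, √7) : Q] = 4

[Q(√139):Q] = 2 (min poly x^2 - 139, irreducible since 139 is squarefree > 1). For the top step, suppose √7 ∈ Q(√139), say √7 = c + d√139 with c, d ∈ Q. Squaring: 7 = c^2 + 139d^2 + 2cd√139. Since √139 ∉ Q this forces 2cd = 0. If d = 0 then √7 = c ∈ Q, contradicting 7 squarefree > 1. If c = 0 then 7 = 139d^2, so 139·7 = (139d)^2 is a perfect square in Q — but 139·7 = 973 is not a perfect square (since 139 and 7 are distinct squarefree integers). Contradiction. Hence √7 ∉ Q(√139), so x^2 - 7 stays irreducible over Q(√139) and [Q(√139, √7) : Q(√139)] = 2. By the tower law, [Q(√139, √7) : Q] = 2 · 2 = 4.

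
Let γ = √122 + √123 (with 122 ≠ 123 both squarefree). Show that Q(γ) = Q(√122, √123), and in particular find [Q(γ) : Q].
[Q(γ) : Q] = 4 (equivalently, Q(γ) = Q(√122, √123))

Obviously Q(γ) ⊆ Q(√122, √123), and [Q(√122, √123):Q] = 4 (since 122, 123 are distinct squarefree integers > 1 with 15006 not a perfect square). To show equality we compute the minimal polynomial of γ. From γ = √122 + √123: γ^2 = 122 + 2√(15006) + 123 = 245 + 2√(15006), so γ^2 - 245 = 2√(15006); squaring, (γ^2 - 245)^2 = 4·15006, i.e. γ^4 - 490γ^2 + 60025 - 60024 = 0, i.e. γ^4 - 490γ^2 + 1 = 0. So γ is a root of x^4 - 490x^2 + 1. This polynomial is irreducible over Q: it has no rational root (each ±√122 ± √123 is irrational), and any factorization into two quadratics over Q would force √(15006) ∈ Q (pairing opposite roots) or √122, √123 ∈ Q (other pairings), all impossible. Hence [Q(γ):Q] = 4 = [Q(√122, √123):Q], so Q(γ) = Q(√122, √123).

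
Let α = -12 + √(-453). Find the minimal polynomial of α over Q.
m_α(x) = x^2 + 24x + 597

From α + 12 = √(-453), squaring gives (α + 12)^2 = -453, i.e. α^2 + 24α + 144 = -453, so α^2 + 24α + 597 = 0. The discriminant of x^2 + 24x + 597 is (24)^2 - 4·(597) = 576 - 2388 = -1812, and 4·(-453) is not a perfect square in Q since -453 is squarefree and ≠ 1. Hence x^2 + 24x + 597 is irreducible over Q and is the minimal polynomial of α.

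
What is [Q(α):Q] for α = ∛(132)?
[Q(α):Q] = 3

The minimal polynomial of α is x^3 - 132, irreducible over Q since 132 is not a perfect cube (so x^3 - 132 has no rational root). Hence [Q(α):Q] = deg(m_α) = 3.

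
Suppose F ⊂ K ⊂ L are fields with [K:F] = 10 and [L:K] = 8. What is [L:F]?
[L:F] = 80

The tower law says that for any tower of field extensions F ⊂ K ⊂ L with finite degrees, [L:F] = [L:K] · [K:F]. Here this gives [L:F] = 8 · 10 = 80.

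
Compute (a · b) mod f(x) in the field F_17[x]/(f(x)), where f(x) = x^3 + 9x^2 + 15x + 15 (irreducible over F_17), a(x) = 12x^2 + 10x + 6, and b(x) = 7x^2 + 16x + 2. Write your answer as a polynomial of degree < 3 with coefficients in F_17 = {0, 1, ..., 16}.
a · b ≡ 12x^2 + 10x + 10 (mod f(x))

Multiply in F_17[x]: a(x)·b(x) = (12x^2 + 10x + 6)·(7x^2 + 16x + 2) = 16x^4 + 7x^3 + 5x^2 + 14x + 12. This has degree ≥ 3, so divide by f(x) over F_17: 16x^4 + 7x^3 + 5x^2 + 14x + 12 = (16x + 16)·(x^3 + 9x^2 + 15x + 15) + (12x^2 + 10x + 10). Hence a·b ≡ 12x^2 + 10x + 10 (mod f). (F_17[x]/(f) is a field with 17^3 = 4913 elements since f is irreducible of degree 3.)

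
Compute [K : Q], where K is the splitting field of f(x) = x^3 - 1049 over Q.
[K : Q] = 6

The roots of x^3 - 1049 are ∛1049, ω∛1049, ω^2∛1049 where ω = e^(2πi/3) is a primitive cube root of unity, so K = Q(∛1049, ω). Now [Q(∛1049):Q] = 3 (since 1049 is not a perfect cube, x^3 - 1049 is irreducible) and [Q(ω):Q] = 2. Both 2 and 3 divide [K:Q], and [K:Q] ≤ 3·2 = 6, so [K:Q] = 6. (Equivalently: Q(∛1049) ⊂ R but ω ∉ R, so [K : Q(∛1049)] = 2.)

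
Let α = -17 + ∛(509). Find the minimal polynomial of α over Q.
m_α(x) = x^3 + 51x^2 + 867x + 4404

Set β = α + 17 = ∛(509), so β^3 = 509. Then (α + 17)^3 - 509 = 0, i.e. α is a root of g(x) = (x + 17)^3 - 509 = x^3 + 51x^2 + 867x + 4404. Since g(x) = h(x + 17) where h(x) = x^3 - 509, and h is irreducible over Q (because 509 is not a perfect cube, so h has no rational root, and a monic cubic with no rational root is irreducible), g is also irreducible (irreducibility is preserved under the substitution x → x + 17). Hence m_α(x) = x^3 + 51x^2 + 867x + 4404.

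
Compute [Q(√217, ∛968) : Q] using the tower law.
[Q(√217, ∛968) : Q] = 6

Let L = Q(√217, ∛968). Since Q(√217) ⊂ L and [Q(√217):Q] = 2, the tower law gives 2 | [L:Q]. Likewise Q(∛968) ⊂ L with [Q(∛968):Q] = 3 (because 968 is not a perfect cube), so 3 | [L:Q]. As gcd(2,3) = 1, [L:Q] is divisible by 6. Conversely L is generated over Q by √217 and ∛968, so [L:Q] ≤ 2·3 = 6. Therefore [Q(√217, ∛968) : Q] = 6.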